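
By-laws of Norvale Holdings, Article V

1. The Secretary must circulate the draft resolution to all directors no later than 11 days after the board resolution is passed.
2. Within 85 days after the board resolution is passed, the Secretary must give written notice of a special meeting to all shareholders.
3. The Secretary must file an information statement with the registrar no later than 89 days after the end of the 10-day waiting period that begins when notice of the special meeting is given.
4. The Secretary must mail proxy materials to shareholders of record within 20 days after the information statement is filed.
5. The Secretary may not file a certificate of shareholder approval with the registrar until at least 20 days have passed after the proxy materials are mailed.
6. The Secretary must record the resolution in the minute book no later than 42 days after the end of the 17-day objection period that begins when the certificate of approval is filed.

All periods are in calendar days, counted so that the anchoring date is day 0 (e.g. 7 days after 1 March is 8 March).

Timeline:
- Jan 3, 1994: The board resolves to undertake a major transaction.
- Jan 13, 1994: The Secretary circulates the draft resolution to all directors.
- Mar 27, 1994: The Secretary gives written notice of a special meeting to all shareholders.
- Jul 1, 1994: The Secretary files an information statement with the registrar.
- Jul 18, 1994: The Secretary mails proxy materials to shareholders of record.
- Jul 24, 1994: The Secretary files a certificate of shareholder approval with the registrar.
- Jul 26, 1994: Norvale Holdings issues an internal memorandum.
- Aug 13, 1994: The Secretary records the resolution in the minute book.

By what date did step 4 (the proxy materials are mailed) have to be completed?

Step 4 runs from Jul 1, 1994, when the information statement is filed. 20 days after Jul 1, 1994 is Jul 21, 1994.

Jul 21, 1994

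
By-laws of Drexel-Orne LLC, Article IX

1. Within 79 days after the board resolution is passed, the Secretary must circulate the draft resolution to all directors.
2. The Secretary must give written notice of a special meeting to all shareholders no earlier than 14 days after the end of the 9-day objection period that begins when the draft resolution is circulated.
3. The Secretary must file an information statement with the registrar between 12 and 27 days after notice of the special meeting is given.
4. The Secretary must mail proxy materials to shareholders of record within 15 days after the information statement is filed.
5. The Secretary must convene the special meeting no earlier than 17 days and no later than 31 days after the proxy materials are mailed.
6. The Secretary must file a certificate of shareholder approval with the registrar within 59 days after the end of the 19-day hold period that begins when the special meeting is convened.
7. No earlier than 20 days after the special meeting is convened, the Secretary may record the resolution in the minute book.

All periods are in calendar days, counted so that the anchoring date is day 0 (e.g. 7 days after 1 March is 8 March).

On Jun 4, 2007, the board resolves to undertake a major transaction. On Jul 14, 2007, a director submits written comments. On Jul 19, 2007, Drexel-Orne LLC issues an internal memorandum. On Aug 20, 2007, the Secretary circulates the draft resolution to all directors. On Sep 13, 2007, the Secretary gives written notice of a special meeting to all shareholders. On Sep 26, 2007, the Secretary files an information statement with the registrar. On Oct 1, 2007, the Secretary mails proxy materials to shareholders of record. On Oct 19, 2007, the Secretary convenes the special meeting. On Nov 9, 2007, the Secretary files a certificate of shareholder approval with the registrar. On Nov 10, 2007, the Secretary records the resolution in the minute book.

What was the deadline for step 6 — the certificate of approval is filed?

Jan 5, 2008

The special meeting is convened on Oct 19, 2007; the 19-day hold period therefore ends Nov 7, 2007, and step 6 runs from that date. 59 days after Nov 7, 2007 is Jan 5, 2008.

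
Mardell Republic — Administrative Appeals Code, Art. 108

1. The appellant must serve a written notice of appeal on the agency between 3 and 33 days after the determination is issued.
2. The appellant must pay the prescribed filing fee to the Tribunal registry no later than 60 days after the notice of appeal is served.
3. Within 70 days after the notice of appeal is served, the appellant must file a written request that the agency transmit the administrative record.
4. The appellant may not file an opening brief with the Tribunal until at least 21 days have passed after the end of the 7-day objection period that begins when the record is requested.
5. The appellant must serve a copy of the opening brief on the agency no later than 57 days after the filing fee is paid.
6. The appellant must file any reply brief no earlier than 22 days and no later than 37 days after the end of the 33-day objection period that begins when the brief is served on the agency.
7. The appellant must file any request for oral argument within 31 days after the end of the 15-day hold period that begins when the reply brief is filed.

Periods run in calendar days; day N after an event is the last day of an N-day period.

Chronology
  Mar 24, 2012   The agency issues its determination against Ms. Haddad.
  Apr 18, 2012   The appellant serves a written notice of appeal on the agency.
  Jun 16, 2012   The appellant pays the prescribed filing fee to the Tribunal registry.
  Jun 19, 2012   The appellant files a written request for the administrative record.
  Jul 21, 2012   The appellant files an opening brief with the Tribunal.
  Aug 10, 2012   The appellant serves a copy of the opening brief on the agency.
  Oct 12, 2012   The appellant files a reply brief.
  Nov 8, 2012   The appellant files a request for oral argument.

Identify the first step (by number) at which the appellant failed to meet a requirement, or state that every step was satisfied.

Step 1: the window is 3–33 days after Mar 24, 2012 (when the determination is issued), so Mar 27, 2012 through Apr 26, 2012; done Apr 18, 2012, which is between those dates.
Step 2: 60 days after Apr 18, 2012 (when the notice of appeal is served) is Jun 17, 2012; done Jun 16, 2012 — timely.
Step 3: 70 days after Apr 18, 2012 (when the notice of appeal is served) is Jun 27, 2012; completed Jun 19, 2012, before the deadline.
Step 4: the earliest permitted date is 21 days after Jun 26, 2012 (end of the 7-day objection period, which began when the record is requested on Jun 19, 2012), i.e. Jul 17, 2012; Jul 21, 2012 is on or after that date.
Step 5: 57 days after Jun 16, 2012 (when the filing fee is paid) is Aug 12, 2012; completed Aug 10, 2012, before the deadline.
Step 6: the window is 22–37 days after Sep 12, 2012 (end of the 33-day objection period, which began when the brief is served on the agency on Aug 10, 2012), so Oct 4, 2012 through Oct 19, 2012; done Oct 12, 2012 — within the window.
Step 7: 31 days after Oct 27, 2012 (end of the 15-day hold period, which began when the reply brief is filed on Oct 12, 2012) is Nov 27, 2012; Nov 8, 2012 is within that limit.

None — every step was satisfied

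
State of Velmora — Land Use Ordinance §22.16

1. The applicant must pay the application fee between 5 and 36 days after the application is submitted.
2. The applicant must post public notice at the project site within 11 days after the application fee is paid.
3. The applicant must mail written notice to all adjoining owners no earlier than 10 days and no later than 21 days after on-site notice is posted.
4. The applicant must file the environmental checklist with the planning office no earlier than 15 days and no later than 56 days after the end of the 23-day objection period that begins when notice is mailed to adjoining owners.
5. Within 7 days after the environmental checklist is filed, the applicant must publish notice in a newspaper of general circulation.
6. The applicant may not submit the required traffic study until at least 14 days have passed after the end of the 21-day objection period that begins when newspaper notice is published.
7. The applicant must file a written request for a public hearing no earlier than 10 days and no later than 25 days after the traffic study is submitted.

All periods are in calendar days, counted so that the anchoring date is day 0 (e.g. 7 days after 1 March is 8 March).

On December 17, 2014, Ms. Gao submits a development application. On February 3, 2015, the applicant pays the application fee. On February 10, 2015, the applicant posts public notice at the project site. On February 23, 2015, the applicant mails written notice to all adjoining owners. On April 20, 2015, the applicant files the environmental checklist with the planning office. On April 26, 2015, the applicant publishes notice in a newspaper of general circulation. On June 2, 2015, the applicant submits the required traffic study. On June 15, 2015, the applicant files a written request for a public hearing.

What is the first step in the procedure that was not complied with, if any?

Step 1: the window is 5–36 days after December 17, 2014 (when the application is submitted), so December 22, 2014 through January 22, 2015; February 3, 2015 is 12 days past the end of the window.
Later steps need not be reached.

Step 1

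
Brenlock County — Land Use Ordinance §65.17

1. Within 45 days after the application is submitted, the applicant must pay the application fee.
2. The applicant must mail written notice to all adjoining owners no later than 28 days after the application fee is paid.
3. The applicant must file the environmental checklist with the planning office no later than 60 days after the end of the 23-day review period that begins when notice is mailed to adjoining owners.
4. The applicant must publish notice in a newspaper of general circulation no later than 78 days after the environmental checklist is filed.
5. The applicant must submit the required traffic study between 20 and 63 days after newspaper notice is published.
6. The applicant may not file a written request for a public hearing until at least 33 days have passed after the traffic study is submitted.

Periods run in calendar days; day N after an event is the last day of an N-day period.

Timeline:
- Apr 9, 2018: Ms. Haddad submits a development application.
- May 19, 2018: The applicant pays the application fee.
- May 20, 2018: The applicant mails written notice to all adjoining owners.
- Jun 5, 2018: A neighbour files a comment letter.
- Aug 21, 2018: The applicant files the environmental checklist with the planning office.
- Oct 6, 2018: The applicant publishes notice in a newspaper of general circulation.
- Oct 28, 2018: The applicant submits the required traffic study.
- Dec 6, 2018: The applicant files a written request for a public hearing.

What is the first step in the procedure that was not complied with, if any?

Step 1: 45 days after Apr 9, 2018 (when the application is submitted) is May 24, 2018; May 19, 2018 is within that limit.
Step 2: 28 days after May 19, 2018 (when the application fee is paid) is Jun 16, 2018; completed May 20, 2018, before the deadline.
Step 3: 60 days after Jun 12, 2018 (end of the 23-day review period, which began when notice is mailed to adjoining owners on May 20, 2018) is Aug 11, 2018; done Aug 21, 2018 — 10 days late.

Step 3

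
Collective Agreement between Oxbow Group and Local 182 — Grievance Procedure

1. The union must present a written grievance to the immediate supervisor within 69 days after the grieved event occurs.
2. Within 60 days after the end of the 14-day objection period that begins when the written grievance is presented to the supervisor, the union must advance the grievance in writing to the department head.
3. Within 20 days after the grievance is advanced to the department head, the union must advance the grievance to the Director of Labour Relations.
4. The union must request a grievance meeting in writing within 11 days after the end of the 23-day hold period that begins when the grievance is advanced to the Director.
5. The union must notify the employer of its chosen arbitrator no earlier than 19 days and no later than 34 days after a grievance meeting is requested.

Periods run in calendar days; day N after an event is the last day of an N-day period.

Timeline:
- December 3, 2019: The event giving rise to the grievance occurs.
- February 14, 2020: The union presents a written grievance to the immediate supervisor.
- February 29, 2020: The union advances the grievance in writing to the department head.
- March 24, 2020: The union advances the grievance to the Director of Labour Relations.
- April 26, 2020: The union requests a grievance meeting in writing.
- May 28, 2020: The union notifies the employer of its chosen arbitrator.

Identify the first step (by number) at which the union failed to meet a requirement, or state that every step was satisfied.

(1) due by December 3, 2019 + 69 days = February 10, 2020; not done until February 14, 2020, 4 days after the deadline.

Step 1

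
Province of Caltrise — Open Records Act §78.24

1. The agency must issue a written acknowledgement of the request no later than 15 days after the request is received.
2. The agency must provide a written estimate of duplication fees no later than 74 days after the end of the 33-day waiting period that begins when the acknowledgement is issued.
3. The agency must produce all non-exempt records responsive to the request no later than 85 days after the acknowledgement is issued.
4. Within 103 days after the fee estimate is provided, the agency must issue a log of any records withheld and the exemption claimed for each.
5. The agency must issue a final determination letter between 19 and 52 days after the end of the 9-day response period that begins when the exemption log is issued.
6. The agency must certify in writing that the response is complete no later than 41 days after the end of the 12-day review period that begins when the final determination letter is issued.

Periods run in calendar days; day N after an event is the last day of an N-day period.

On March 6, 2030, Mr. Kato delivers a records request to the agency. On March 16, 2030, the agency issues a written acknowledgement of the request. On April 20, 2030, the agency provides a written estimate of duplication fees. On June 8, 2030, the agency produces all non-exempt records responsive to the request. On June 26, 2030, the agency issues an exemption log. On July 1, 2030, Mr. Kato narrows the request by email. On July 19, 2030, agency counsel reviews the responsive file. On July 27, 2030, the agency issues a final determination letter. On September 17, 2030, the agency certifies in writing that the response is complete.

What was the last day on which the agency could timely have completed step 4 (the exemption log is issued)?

Step 4 runs from April 20, 2030, when the fee estimate is provided. 103 days after April 20, 2030 is August 1, 2030.

August 1, 2030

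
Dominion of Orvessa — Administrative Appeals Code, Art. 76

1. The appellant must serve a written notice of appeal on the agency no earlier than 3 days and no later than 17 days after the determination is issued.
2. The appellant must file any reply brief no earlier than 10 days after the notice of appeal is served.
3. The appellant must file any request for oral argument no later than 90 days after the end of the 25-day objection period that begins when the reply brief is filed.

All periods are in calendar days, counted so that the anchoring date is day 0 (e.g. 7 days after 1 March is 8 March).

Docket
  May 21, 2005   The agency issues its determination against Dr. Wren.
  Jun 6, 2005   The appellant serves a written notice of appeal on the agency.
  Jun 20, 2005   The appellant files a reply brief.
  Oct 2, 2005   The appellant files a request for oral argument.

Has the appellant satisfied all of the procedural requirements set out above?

Step 1: the window is 3–17 days after May 21, 2005 (when the determination is issued), so May 24, 2005 through Jun 7, 2005; done Jun 6, 2005, which is between those dates.
Step 2: the earliest permitted date is 10 days after Jun 6, 2005 (when the notice of appeal is served), i.e. Jun 16, 2005; Jun 20, 2005 is on or after that date.
Step 3: 90 days after Jul 15, 2005 (end of the 25-day objection period, which began when the reply brief is filed on Jun 20, 2005) is Oct 13, 2005; completed Oct 2, 2005, before the deadline.

Yes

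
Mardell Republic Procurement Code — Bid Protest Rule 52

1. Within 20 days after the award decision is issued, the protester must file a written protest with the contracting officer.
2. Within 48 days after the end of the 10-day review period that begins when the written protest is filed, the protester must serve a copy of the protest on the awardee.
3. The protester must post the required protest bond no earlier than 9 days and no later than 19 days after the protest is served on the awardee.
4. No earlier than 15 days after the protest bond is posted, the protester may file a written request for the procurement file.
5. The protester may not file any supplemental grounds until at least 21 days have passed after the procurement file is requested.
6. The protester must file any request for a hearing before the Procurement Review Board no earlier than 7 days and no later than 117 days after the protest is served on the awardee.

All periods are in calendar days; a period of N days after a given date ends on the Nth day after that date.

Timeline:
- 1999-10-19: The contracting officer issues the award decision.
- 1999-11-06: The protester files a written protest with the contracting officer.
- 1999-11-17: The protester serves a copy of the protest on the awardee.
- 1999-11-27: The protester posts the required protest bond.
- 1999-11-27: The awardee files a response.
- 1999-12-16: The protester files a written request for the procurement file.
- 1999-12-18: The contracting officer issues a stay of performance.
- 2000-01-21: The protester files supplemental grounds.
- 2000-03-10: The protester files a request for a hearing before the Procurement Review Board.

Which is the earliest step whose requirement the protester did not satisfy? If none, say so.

Step 1 — counting 20 days from 1999-10-19 (when the award decision is issued) gives a deadline of 1999-11-08; 1999-11-06 is within that limit.
Step 2 — counting 48 days from 1999-11-16 (end of the 10-day review period, which began when the written protest is filed on 1999-11-06) gives a deadline of 2000-01-03; completed 1999-11-17, before the deadline.
Step 3 — 9 and 19 days from 1999-11-17 (when the protest is served on the awardee) are 1999-11-26 and 1999-12-06 respectively; done 1999-11-27 — within the window.
Step 4 — must wait 15 days from 1999-11-27 (when the protest bond is posted), so not before 1999-12-12; done 1999-12-16, after the minimum wait.
Step 5 — must wait 21 days from 1999-12-16 (when the procurement file is requested), so not before 2000-01-06; done 2000-01-21, after the minimum wait.
Step 6 — 7 and 117 days from 1999-11-17 (when the protest is served on the awardee) are 1999-11-24 and 2000-03-13 respectively; done 2000-03-10 — within the window.

None — every step was satisfied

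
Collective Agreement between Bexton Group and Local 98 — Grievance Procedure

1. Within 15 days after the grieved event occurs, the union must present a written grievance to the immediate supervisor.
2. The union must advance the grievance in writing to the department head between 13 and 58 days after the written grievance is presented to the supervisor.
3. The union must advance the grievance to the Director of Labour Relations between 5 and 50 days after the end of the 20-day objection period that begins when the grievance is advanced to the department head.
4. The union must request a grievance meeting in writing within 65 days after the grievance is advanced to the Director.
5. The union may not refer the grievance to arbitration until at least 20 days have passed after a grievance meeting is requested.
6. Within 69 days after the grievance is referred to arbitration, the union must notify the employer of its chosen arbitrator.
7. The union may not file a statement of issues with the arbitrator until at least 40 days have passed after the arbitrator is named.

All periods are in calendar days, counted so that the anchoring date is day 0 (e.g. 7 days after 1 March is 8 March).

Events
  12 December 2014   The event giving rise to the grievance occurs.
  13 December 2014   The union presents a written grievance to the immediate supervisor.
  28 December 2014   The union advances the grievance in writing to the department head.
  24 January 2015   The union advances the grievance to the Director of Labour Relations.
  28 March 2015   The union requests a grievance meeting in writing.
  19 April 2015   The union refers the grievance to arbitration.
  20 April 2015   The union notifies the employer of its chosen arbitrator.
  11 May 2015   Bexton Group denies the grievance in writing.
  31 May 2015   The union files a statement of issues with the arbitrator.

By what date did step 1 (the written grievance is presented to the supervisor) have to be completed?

Step 1 runs from 12 December 2014, when the grieved event occurs. 15 days after 12 December 2014 is 27 December 2014.

27 December 2014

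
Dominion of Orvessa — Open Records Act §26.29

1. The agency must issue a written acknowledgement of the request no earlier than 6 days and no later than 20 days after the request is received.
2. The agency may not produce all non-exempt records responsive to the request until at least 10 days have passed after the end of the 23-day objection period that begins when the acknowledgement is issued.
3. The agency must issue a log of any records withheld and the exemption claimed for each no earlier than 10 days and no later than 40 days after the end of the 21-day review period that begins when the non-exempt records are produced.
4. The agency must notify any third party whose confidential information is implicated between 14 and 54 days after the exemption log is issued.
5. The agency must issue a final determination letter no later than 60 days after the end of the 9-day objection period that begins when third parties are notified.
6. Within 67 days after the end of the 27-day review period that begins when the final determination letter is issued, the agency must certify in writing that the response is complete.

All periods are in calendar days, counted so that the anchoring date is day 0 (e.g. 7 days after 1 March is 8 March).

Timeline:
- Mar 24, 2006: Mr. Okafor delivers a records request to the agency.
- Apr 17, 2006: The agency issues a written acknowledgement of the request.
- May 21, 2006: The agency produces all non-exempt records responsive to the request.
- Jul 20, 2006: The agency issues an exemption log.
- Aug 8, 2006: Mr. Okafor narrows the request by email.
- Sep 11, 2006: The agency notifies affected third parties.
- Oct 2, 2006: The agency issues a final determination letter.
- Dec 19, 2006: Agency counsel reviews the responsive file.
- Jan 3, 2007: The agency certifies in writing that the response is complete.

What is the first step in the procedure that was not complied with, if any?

Step 1

Step 1 — 6 and 20 days from Mar 24, 2006 (when the request is received) are Mar 30, 2006 and Apr 13, 2006 respectively; Apr 17, 2006 is 4 days past the end of the window.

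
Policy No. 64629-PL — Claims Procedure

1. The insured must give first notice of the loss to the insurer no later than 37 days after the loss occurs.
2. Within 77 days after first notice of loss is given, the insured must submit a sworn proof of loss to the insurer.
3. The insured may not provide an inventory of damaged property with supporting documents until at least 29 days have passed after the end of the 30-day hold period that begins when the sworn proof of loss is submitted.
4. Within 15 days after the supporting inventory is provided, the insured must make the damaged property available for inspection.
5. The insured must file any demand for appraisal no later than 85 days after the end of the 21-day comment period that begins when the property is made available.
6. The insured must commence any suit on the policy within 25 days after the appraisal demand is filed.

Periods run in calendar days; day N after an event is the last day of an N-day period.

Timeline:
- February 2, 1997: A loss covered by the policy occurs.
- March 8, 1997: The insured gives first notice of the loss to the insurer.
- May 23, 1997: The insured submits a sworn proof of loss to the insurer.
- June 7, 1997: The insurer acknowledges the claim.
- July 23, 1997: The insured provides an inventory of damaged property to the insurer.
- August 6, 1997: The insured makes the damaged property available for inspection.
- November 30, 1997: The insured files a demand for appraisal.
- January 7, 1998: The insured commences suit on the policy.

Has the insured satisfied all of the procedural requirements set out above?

No

Step 1: 37 days after February 2, 1997 (when the loss occurs) is March 11, 1997; completed March 8, 1997, before the deadline.
Step 2: 77 days after March 8, 1997 (when first notice of loss is given) is May 24, 1997; completed May 23, 1997, before the deadline.
Step 3: the earliest permitted date is 29 days after June 22, 1997 (end of the 30-day hold period, which began when the sworn proof of loss is submitted on May 23, 1997), i.e. July 21, 1997; done July 23, 1997 — permitted.
Step 4: 15 days after July 23, 1997 (when the supporting inventory is provided) is August 7, 1997; August 6, 1997 is within that limit.
Step 5: 85 days after August 27, 1997 (end of the 21-day comment period, which began when the property is made available on August 6, 1997) is November 20, 1997; November 30, 1997 misses that deadline by 10 days.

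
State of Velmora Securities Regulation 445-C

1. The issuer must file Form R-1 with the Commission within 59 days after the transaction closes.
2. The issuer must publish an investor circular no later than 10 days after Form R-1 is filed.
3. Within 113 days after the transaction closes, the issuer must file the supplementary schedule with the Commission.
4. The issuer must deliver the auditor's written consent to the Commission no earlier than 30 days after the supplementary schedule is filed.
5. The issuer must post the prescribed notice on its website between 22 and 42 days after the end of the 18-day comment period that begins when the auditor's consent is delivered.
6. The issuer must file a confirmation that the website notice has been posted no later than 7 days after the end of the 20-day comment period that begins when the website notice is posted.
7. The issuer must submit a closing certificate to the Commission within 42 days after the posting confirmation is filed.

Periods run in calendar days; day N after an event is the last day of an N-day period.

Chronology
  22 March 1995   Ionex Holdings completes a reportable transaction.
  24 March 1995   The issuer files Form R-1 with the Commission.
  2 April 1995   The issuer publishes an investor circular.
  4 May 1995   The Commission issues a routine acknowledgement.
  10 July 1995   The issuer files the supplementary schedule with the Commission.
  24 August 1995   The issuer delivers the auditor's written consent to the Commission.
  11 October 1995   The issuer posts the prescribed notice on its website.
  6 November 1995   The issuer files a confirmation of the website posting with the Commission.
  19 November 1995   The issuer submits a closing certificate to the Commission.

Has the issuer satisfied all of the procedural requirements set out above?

Yes

(1) due by 22 March 1995 + 59 days = 20 May 1995; done 24 March 1995 — timely.
(2) due by 24 March 1995 + 10 days = 3 April 1995; done 2 April 1995 — timely.
(3) due by 22 March 1995 + 113 days = 13 July 1995; 10 July 1995 is within that limit.
(4) permitted from 10 July 1995 + 30 days = 9 August 1995 onward; done 24 August 1995, after the minimum wait.
(5) the permitted window runs from 11 September 1995 + 22 = 3 October 1995 to 11 September 1995 + 42 = 23 October 1995; done 11 October 1995 — within the window.
(6) due by 31 October 1995 + 7 days = 7 November 1995; completed 6 November 1995, before the deadline.
(7) due by 6 November 1995 + 42 days = 18 December 1995; completed 19 November 1995, before the deadline.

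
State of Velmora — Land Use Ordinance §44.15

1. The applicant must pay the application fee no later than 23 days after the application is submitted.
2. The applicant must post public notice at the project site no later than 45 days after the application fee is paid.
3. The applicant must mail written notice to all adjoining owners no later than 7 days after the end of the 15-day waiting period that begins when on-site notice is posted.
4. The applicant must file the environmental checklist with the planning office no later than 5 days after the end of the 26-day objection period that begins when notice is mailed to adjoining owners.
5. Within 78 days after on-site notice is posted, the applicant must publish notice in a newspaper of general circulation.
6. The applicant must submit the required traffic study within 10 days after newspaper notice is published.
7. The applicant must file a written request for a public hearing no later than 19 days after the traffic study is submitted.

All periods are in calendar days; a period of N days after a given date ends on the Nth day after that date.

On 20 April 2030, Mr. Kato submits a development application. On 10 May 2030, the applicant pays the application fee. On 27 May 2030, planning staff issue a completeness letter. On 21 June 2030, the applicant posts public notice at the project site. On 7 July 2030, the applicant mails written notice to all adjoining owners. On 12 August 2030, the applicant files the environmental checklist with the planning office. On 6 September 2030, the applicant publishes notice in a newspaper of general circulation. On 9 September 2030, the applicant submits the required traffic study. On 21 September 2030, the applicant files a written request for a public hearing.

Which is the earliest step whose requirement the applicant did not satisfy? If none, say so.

Step 4

Step 1 — counting 23 days from 20 April 2030 (when the application is submitted) gives a deadline of 13 May 2030; 10 May 2030 is within that limit.
Step 2 — counting 45 days from 10 May 2030 (when the application fee is paid) gives a deadline of 24 June 2030; 21 June 2030 is within that limit.
Step 3 — counting 7 days from 6 July 2030 (end of the 15-day waiting period, which began when on-site notice is posted on 21 June 2030) gives a deadline of 13 July 2030; 7 July 2030 is within that limit.
Step 4 — counting 5 days from 2 August 2030 (end of the 26-day objection period, which began when notice is mailed to adjoining owners on 7 July 2030) gives a deadline of 7 August 2030; done 12 August 2030 — 5 days late.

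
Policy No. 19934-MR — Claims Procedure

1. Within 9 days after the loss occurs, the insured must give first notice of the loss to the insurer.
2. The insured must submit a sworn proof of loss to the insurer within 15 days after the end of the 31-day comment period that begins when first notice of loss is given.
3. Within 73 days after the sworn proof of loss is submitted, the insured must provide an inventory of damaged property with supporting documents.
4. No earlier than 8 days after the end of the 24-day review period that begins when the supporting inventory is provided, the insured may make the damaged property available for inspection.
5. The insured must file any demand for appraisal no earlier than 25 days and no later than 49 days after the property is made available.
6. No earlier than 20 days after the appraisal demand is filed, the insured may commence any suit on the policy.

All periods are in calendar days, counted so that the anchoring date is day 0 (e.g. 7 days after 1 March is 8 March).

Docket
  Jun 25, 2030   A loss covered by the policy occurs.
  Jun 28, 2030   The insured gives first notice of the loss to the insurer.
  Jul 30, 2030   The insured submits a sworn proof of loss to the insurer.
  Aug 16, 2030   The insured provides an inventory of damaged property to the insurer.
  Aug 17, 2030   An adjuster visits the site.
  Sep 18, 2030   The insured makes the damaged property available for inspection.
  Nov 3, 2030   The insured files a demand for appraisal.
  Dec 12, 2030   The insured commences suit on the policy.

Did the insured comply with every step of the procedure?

Step 1: 9 days after Jun 25, 2030 (when the loss occurs) is Jul 4, 2030; Jun 28, 2030 is within that limit.
Step 2: 15 days after Jul 29, 2030 (end of the 31-day comment period, which began when first notice of loss is given on Jun 28, 2030) is Aug 13, 2030; done Jul 30, 2030 — timely.
Step 3: 73 days after Jul 30, 2030 (when the sworn proof of loss is submitted) is Oct 11, 2030; Aug 16, 2030 is within that limit.
Step 4: the earliest permitted date is 8 days after Sep 9, 2030 (end of the 24-day review period, which began when the supporting inventory is provided on Aug 16, 2030), i.e. Sep 17, 2030; done Sep 18, 2030, after the minimum wait.
Step 5: the window is 25–49 days after Sep 18, 2030 (when the property is made available), so Oct 13, 2030 through Nov 6, 2030; done Nov 3, 2030, which is between those dates.
Step 6: the earliest permitted date is 20 days after Nov 3, 2030 (when the appraisal demand is filed), i.e. Nov 23, 2030; done Dec 12, 2030, after the minimum wait.

Yes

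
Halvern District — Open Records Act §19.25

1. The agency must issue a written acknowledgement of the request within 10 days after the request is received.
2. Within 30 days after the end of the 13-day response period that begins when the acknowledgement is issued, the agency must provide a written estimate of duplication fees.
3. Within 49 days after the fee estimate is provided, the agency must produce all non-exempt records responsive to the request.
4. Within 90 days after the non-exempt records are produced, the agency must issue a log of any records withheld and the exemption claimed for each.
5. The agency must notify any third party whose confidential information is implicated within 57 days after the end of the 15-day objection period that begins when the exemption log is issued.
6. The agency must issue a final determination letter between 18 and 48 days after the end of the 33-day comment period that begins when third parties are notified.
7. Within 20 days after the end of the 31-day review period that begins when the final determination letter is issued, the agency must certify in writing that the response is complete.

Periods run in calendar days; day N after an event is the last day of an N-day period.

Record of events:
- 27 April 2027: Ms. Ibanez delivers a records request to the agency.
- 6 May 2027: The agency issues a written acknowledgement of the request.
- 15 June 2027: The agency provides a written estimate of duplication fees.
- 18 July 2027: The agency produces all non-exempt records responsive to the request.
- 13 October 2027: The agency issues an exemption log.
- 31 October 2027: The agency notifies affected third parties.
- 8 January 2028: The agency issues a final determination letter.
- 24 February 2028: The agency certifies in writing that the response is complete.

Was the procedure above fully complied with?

Step 1 — counting 10 days from 27 April 2027 (when the request is received) gives a deadline of 7 May 2027; completed 6 May 2027, before the deadline.
Step 2 — counting 30 days from 19 May 2027 (end of the 13-day response period, which began when the acknowledgement is issued on 6 May 2027) gives a deadline of 18 June 2027; 15 June 2027 is within that limit.
Step 3 — counting 49 days from 15 June 2027 (when the fee estimate is provided) gives a deadline of 3 August 2027; done 18 July 2027 — timely.
Step 4 — counting 90 days from 18 July 2027 (when the non-exempt records are produced) gives a deadline of 16 October 2027; 13 October 2027 is within that limit.
Step 5 — counting 57 days from 28 October 2027 (end of the 15-day objection period, which began when the exemption log is issued on 13 October 2027) gives a deadline of 24 December 2027; done 31 October 2027 — timely.
Step 6 — 18 and 48 days from 3 December 2027 (end of the 33-day comment period, which began when third parties are notified on 31 October 2027) are 21 December 2027 and 20 January 2028 respectively; done 8 January 2028 — within the window.
Step 7 — counting 20 days from 8 February 2028 (end of the 31-day review period, which began when the final determination letter is issued on 8 January 2028) gives a deadline of 28 February 2028; done 24 February 2028 — timely.

Yes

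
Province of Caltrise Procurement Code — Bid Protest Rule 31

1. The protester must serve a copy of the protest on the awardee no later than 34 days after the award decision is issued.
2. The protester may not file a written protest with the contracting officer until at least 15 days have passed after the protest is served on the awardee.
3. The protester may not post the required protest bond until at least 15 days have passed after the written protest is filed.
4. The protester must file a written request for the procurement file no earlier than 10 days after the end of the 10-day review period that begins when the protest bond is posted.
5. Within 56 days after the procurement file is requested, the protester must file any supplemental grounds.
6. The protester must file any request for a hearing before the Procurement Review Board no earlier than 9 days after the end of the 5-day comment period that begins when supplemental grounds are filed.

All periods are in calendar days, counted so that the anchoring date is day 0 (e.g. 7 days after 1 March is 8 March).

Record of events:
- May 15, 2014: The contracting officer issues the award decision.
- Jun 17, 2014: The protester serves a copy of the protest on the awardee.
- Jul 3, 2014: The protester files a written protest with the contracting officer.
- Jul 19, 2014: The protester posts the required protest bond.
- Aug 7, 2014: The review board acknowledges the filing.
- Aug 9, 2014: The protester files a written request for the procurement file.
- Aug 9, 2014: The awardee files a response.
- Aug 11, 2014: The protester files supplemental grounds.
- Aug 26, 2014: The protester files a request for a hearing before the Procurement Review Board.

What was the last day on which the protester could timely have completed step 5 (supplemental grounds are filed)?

Step 5 runs from Aug 9, 2014, when the procurement file is requested. 56 days after Aug 9, 2014 is Oct 4, 2014.

Oct 4, 2014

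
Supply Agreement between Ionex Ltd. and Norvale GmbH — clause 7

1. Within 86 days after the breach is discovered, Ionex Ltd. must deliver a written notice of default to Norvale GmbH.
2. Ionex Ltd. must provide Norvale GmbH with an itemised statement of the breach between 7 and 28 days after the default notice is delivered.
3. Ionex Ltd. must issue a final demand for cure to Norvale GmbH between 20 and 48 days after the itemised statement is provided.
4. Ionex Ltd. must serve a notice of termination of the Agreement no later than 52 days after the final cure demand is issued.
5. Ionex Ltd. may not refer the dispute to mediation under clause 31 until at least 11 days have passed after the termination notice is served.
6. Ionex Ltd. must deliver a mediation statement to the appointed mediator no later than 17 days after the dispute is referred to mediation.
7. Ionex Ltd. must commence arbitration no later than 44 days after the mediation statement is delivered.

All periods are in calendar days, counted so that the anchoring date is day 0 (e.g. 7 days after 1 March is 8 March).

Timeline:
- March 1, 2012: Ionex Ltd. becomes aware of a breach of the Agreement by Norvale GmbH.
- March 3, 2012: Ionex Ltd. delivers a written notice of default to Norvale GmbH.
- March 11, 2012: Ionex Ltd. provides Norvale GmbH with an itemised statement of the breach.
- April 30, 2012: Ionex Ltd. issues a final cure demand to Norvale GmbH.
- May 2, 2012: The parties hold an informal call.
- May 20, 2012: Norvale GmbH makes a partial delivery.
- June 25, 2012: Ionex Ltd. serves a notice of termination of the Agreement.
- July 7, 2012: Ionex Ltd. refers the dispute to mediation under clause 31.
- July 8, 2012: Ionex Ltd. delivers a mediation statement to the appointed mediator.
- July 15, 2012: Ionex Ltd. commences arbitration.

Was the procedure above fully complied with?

Step 1 — counting 86 days from March 1, 2012 (when the breach is discovered) gives a deadline of May 26, 2012; done March 3, 2012 — timely.
Step 2 — 7 and 28 days from March 3, 2012 (when the default notice is delivered) are March 10, 2012 and March 31, 2012 respectively; March 11, 2012 falls inside that range.
Step 3 — 20 and 48 days from March 11, 2012 (when the itemised statement is provided) are March 31, 2012 and April 28, 2012 respectively; April 30, 2012 is 2 days past the end of the window.
The procedure was therefore not followed at step 3.

No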